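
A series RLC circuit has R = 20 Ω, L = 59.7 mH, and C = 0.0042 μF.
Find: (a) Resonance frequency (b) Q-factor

Step 1 — Resonance condition Im(Z)=0 gives ω₀ = 1/√(LC).
Step 2 — ω₀ = 1/√(0.0597·4.2e-09) = 6.315e+04 rad/s.
Step 3 — f₀ = ω₀/(2π) = 1.005e+04 Hz.
Step 4 — Series Q: Q = ω₀L/R = 6.315e+04·0.0597/20 = 188.5.

(a) f₀ = 1.005e+04 Hz  (b) Q = 188.5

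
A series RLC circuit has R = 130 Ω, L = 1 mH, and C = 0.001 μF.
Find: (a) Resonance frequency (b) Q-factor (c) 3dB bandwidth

Step 1 — Resonance condition Im(Z)=0 gives ω₀ = 1/√(LC).
Step 2 — ω₀ = 1/√(0.001·1e-09) = 1e+06 rad/s.
Step 3 — f₀ = ω₀/(2π) = 1.592e+05 Hz.
Step 4 — Series Q: Q = ω₀L/R = 1e+06·0.001/130 = 7.692.
Step 5 — 3dB bandwidth: Δω = ω₀/Q = 1.3e+05 rad/s; BW = Δω/(2π) = 2.069e+04 Hz.

(a) f₀ = 1.592e+05 Hz  (b) Q = 7.692  (c) BW = 2.069e+04 Hz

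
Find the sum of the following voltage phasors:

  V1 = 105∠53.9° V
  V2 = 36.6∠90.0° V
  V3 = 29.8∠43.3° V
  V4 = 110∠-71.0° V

Step 1 — Convert each phasor to rectangular form:
  V1 = 105·(cos(53.9°) + j·sin(53.9°)) = 61.87 + j84.84 V
  V2 = 36.6·(cos(90.0°) + j·sin(90.0°)) = 0 + j36.6 V
  V3 = 29.8·(cos(43.3°) + j·sin(43.3°)) = 21.69 + j20.44 V
  V4 = 110·(cos(-71.0°) + j·sin(-71.0°)) = 35.81 - j104 V
Step 2 — Sum components: V_total = 119.4 + j37.87 V.
Step 3 — Convert to polar: |V_total| = 125.2 V, ∠V_total = 17.6°.

V_total = 125.2∠17.6° V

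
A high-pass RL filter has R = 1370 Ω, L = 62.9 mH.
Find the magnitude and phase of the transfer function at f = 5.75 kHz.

Step 1 — Angular frequency: ω = 2π·5750 = 3.613e+04 rad/s.
Step 2 — Transfer function: H(jω) = jωL/(R + jωL).
Step 3 — Numerator jωL = j·2272; denominator R + jωL = 1370 + j2272.
Step 4 — H = 0.7334 + j0.4422.
Step 5 — Magnitude: |H| = 0.8564 (-1.3 dB); phase: φ = 31.1°.

|H| = 0.8564 (-1.3 dB), φ = 31.1°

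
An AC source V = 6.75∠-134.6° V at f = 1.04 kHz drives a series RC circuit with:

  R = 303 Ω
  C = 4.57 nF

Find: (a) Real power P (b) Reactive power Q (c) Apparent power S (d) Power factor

Step 1 — Angular frequency: ω = 2π·f = 2π·1040 = 6535 rad/s.
Step 2 — Component impedances:
  R: Z = R = 303 Ω
  C: Z = 1/(jωC) = -j/(ω·C) = 0 - j3.349e+04 Ω
Step 3 — Series combination: Z_total = R + C = 303 - j3.349e+04 Ω = 3.349e+04∠-89.5° Ω.
Step 4 — Source phasor: V = 6.75∠-134.6° V = -4.74 - j4.806 V.
Step 5 — Current: I = V / Z = 0.0001422 - j0.0001428 A = 0.0002016∠-45.1° A.
Step 6 — Complex power: S = V·I* = 1.231e-05 - j0.001361 VA.
Step 7 — Real power: P = Re(S) = 1.231e-05 W.
Step 8 — Reactive power: Q = Im(S) = -0.001361 VAR.
Step 9 — Apparent power: |S| = 0.001361 VA.
Step 10 — Power factor: PF = P/|S| = 0.009048 (leading).

(a) P = 1.231e-05 W  (b) Q = -0.001361 VAR  (c) S = 0.001361 VA  (d) PF = 0.009048 (leading)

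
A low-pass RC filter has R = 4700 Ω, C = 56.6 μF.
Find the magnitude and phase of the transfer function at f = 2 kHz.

Step 1 — Angular frequency: ω = 2π·2000 = 1.257e+04 rad/s.
Step 2 — Transfer function: H(jω) = 1/(1 + jωRC).
Step 3 — Denominator: 1 + jωRC = 1 + j·1.257e+04·4700·5.66e-05 = 1 + j3343.
Step 4 — H = 8.949e-08 - j0.0002991.
Step 5 — Magnitude: |H| = 0.0002991 (-70.5 dB); phase: φ = -90.0°.

|H| = 0.0002991 (-70.5 dB), φ = -90.0°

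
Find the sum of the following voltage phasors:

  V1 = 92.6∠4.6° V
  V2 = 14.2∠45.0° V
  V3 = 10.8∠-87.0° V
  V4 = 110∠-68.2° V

Step 1 — Convert each phasor to rectangular form:
  V1 = 92.6·(cos(4.6°) + j·sin(4.6°)) = 92.3 + j7.426 V
  V2 = 14.2·(cos(45.0°) + j·sin(45.0°)) = 10.04 + j10.04 V
  V3 = 10.8·(cos(-87.0°) + j·sin(-87.0°)) = 0.5652 - j10.79 V
  V4 = 110·(cos(-68.2°) + j·sin(-68.2°)) = 40.85 - j102.1 V
Step 2 — Sum components: V_total = 143.8 - j95.45 V.
Step 3 — Convert to polar: |V_total| = 172.6 V, ∠V_total = -33.6°.

V_total = 172.6∠-33.6° V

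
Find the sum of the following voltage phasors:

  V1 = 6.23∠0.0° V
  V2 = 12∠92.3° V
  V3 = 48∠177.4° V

Step 1 — Convert each phasor to rectangular form:
  V1 = 6.23·(cos(0.0°) + j·sin(0.0°)) = 6.23 V
  V2 = 12·(cos(92.3°) + j·sin(92.3°)) = -0.4816 + j11.99 V
  V3 = 48·(cos(177.4°) + j·sin(177.4°)) = -47.95 + j2.177 V
Step 2 — Sum components: V_total = -42.2 + j14.17 V.
Step 3 — Convert to polar: |V_total| = 44.52 V, ∠V_total = 161.4°.

V_total = 44.52∠161.4° V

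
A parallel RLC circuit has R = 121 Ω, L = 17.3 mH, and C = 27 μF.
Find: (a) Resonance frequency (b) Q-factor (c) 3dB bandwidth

Step 1 — Resonance: ω₀ = 1/√(LC) = 1/√(0.0173·2.7e-05) = 1463 rad/s.
Step 2 — f₀ = ω₀/(2π) = 232.9 Hz.
Step 3 — Parallel Q: Q = R/(ω₀L) = 121/(1463·0.0173) = 4.78.
Step 4 — Bandwidth: Δω = ω₀/Q = 306.1 rad/s; BW = Δω/(2π) = 48.72 Hz.

(a) f₀ = 232.9 Hz  (b) Q = 4.78  (c) BW = 48.72 Hz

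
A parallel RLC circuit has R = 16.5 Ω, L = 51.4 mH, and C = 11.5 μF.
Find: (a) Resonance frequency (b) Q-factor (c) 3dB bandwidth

Step 1 — Resonance: ω₀ = 1/√(LC) = 1/√(0.0514·1.15e-05) = 1301 rad/s.
Step 2 — f₀ = ω₀/(2π) = 207 Hz.
Step 3 — Parallel Q: Q = R/(ω₀L) = 16.5/(1301·0.0514) = 0.2468.
Step 4 — Bandwidth: Δω = ω₀/Q = 5270 rad/s; BW = Δω/(2π) = 838.8 Hz.

(a) f₀ = 207 Hz  (b) Q = 0.2468  (c) BW = 838.8 Hz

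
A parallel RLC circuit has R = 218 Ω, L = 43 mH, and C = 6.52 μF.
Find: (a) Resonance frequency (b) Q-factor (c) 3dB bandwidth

Step 1 — Resonance: ω₀ = 1/√(LC) = 1/√(0.043·6.52e-06) = 1889 rad/s.
Step 2 — f₀ = ω₀/(2π) = 300.6 Hz.
Step 3 — Parallel Q: Q = R/(ω₀L) = 218/(1889·0.043) = 2.684.
Step 4 — Bandwidth: Δω = ω₀/Q = 703.6 rad/s; BW = Δω/(2π) = 112 Hz.

(a) f₀ = 300.6 Hz  (b) Q = 2.684  (c) BW = 112 Hz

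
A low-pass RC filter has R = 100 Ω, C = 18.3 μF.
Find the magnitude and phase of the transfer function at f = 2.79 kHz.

Step 1 — Angular frequency: ω = 2π·2790 = 1.753e+04 rad/s.
Step 2 — Transfer function: H(jω) = 1/(1 + jωRC).
Step 3 — Denominator: 1 + jωRC = 1 + j·1.753e+04·100·1.83e-05 = 1 + j32.08.
Step 4 — H = 0.0009708 - j0.03114.
Step 5 — Magnitude: |H| = 0.03116 (-30.1 dB); phase: φ = -88.2°.

|H| = 0.03116 (-30.1 dB), φ = -88.2°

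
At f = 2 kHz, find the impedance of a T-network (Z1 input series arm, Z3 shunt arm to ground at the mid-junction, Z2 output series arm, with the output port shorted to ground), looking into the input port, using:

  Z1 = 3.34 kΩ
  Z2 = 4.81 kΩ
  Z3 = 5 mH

Step 1 — Angular frequency: ω = 2π·f = 2π·2000 = 1.257e+04 rad/s.
Step 2 — Component impedances:
  Z1: Z = R = 3340 Ω
  Z2: Z = R = 4810 Ω
  Z3: Z = jωL = j·1.257e+04·0.005 = 0 + j62.83 Ω
Step 3 — With the output port shorted to ground, the output series arm Z2 runs from the junction to ground; the shunt arm Z3 also runs from the junction to ground. They appear in parallel: Z3 || Z2 = 0.8206 + j62.82 Ω.
Step 4 — Series with input arm Z1: Z_in = Z1 + (Z3 || Z2) = 3341 + j62.82 Ω = 3341∠1.1° Ω.

Z = 3341 + j62.82 Ω = 3341∠1.1° Ω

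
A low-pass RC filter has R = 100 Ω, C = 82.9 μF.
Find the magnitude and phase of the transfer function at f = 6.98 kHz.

Step 1 — Angular frequency: ω = 2π·6980 = 4.386e+04 rad/s.
Step 2 — Transfer function: H(jω) = 1/(1 + jωRC).
Step 3 — Denominator: 1 + jωRC = 1 + j·4.386e+04·100·8.29e-05 = 1 + j363.6.
Step 4 — H = 7.565e-06 - j0.00275.
Step 5 — Magnitude: |H| = 0.00275 (-51.2 dB); phase: φ = -89.8°.

|H| = 0.00275 (-51.2 dB), φ = -89.8°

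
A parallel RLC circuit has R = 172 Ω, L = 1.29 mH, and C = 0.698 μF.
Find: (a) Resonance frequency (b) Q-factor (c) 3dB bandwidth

Step 1 — Resonance: ω₀ = 1/√(LC) = 1/√(0.00129·6.98e-07) = 3.333e+04 rad/s.
Step 2 — f₀ = ω₀/(2π) = 5304 Hz.
Step 3 — Parallel Q: Q = R/(ω₀L) = 172/(3.333e+04·0.00129) = 4.001.
Step 4 — Bandwidth: Δω = ω₀/Q = 8329 rad/s; BW = Δω/(2π) = 1326 Hz.

(a) f₀ = 5304 Hz  (b) Q = 4.001  (c) BW = 1326 Hz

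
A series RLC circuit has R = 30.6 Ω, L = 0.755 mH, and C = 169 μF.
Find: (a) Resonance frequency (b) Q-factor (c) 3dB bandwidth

Step 1 — Resonance condition Im(Z)=0 gives ω₀ = 1/√(LC).
Step 2 — ω₀ = 1/√(0.000755·0.000169) = 2800 rad/s.
Step 3 — f₀ = ω₀/(2π) = 445.6 Hz.
Step 4 — Series Q: Q = ω₀L/R = 2800·0.000755/30.6 = 0.06907.
Step 5 — 3dB bandwidth: Δω = ω₀/Q = 4.053e+04 rad/s; BW = Δω/(2π) = 6451 Hz.

(a) f₀ = 445.6 Hz  (b) Q = 0.06907  (c) BW = 6451 Hz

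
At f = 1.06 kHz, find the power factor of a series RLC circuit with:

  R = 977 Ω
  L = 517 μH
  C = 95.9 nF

Step 1 — Angular frequency: ω = 2π·f = 2π·1060 = 6660 rad/s.
Step 2 — Component impedances:
  R: Z = R = 977 Ω
  L: Z = jωL = j·6660·0.000517 = 0 + j3.443 Ω
  C: Z = 1/(jωC) = -j/(ω·C) = 0 - j1566 Ω
Step 3 — Series combination: Z_total = R + L + C = 977 - j1562 Ω = 1843∠-58.0° Ω.
Step 4 — Power factor: PF = cos(φ) = Re(Z)/|Z| = 977/1842.6 = 0.5302.
Step 5 — Type: Im(Z) = -1562 ⇒ leading (phase φ = -58.0°).

PF = 0.5302 (leading, φ = -58.0°)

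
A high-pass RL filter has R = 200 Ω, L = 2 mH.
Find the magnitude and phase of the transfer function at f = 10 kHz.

Step 1 — Angular frequency: ω = 2π·1e+04 = 6.283e+04 rad/s.
Step 2 — Transfer function: H(jω) = jωL/(R + jωL).
Step 3 — Numerator jωL = j·125.7; denominator R + jωL = 200 + j125.7.
Step 4 — H = 0.283 + j0.4505.
Step 5 — Magnitude: |H| = 0.532 (-5.5 dB); phase: φ = 57.9°.

|H| = 0.532 (-5.5 dB), φ = 57.9°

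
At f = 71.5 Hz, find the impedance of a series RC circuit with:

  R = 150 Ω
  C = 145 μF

Step 1 — Angular frequency: ω = 2π·f = 2π·71.5 = 449.2 rad/s.
Step 2 — Component impedances:
  R: Z = R = 150 Ω
  C: Z = 1/(jωC) = -j/(ω·C) = 0 - j15.35 Ω
Step 3 — Series combination: Z_total = R + C = 150 - j15.35 Ω = 150.8∠-5.8° Ω.

Z = 150 - j15.35 Ω = 150.8∠-5.8° Ω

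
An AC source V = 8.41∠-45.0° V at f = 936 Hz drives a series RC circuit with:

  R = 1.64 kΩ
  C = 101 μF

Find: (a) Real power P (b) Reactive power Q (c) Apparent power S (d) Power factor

Step 1 — Angular frequency: ω = 2π·f = 2π·936 = 5881 rad/s.
Step 2 — Component impedances:
  R: Z = R = 1640 Ω
  C: Z = 1/(jωC) = -j/(ω·C) = 0 - j1.684 Ω
Step 3 — Series combination: Z_total = R + C = 1640 - j1.684 Ω = 1640∠-0.1° Ω.
Step 4 — Source phasor: V = 8.41∠-45.0° V = 5.947 - j5.947 V.
Step 5 — Current: I = V / Z = 0.00363 - j0.003622 A = 0.005128∠-44.9° A.
Step 6 — Complex power: S = V·I* = 0.04313 - j4.427e-05 VA.
Step 7 — Real power: P = Re(S) = 0.04313 W.
Step 8 — Reactive power: Q = Im(S) = -4.427e-05 VAR.
Step 9 — Apparent power: |S| = 0.04313 VA.
Step 10 — Power factor: PF = P/|S| = 1 (leading).

(a) P = 0.04313 W  (b) Q = -4.427e-05 VAR  (c) S = 0.04313 VA  (d) PF = 1 (leading)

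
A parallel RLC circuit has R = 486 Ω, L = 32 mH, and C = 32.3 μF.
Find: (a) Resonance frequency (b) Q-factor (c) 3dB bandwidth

Step 1 — Resonance: ω₀ = 1/√(LC) = 1/√(0.032·3.23e-05) = 983.6 rad/s.
Step 2 — f₀ = ω₀/(2π) = 156.5 Hz.
Step 3 — Parallel Q: Q = R/(ω₀L) = 486/(983.6·0.032) = 15.44.
Step 4 — Bandwidth: Δω = ω₀/Q = 63.7 rad/s; BW = Δω/(2π) = 10.14 Hz.

(a) f₀ = 156.5 Hz  (b) Q = 15.44  (c) BW = 10.14 Hz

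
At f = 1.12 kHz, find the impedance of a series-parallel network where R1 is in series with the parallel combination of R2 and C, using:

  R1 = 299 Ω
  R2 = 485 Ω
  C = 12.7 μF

Step 1 — Angular frequency: ω = 2π·f = 2π·1120 = 7037 rad/s.
Step 2 — Component impedances:
  R1: Z = R = 299 Ω
  R2: Z = R = 485 Ω
  C: Z = 1/(jωC) = -j/(ω·C) = 0 - j11.19 Ω
Step 3 — Parallel branch: R2 || C = 1/(1/R2 + 1/C) = 0.258 - j11.18 Ω.
Step 4 — Series with R1: Z_total = R1 + (R2 || C) = 299.3 - j11.18 Ω = 299.5∠-2.1° Ω.

Z = 299.3 - j11.18 Ω = 299.5∠-2.1° Ω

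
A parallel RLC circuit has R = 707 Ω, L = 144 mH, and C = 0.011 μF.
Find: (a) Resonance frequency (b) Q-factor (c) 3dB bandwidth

Step 1 — Resonance: ω₀ = 1/√(LC) = 1/√(0.144·1.1e-08) = 2.513e+04 rad/s.
Step 2 — f₀ = ω₀/(2π) = 3999 Hz.
Step 3 — Parallel Q: Q = R/(ω₀L) = 707/(2.513e+04·0.144) = 0.1954.
Step 4 — Bandwidth: Δω = ω₀/Q = 1.286e+05 rad/s; BW = Δω/(2π) = 2.046e+04 Hz.

(a) f₀ = 3999 Hz  (b) Q = 0.1954  (c) BW = 2.046e+04 Hz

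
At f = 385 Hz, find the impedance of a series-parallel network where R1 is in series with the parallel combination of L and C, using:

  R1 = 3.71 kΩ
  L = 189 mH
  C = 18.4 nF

Step 1 — Angular frequency: ω = 2π·f = 2π·385 = 2419 rad/s.
Step 2 — Component impedances:
  R1: Z = R = 3710 Ω
  L: Z = jωL = j·2419·0.189 = 0 + j457.2 Ω
  C: Z = 1/(jωC) = -j/(ω·C) = 0 - j2.247e+04 Ω
Step 3 — Parallel branch: L || C = 1/(1/L + 1/C) = 0 + j466.7 Ω.
Step 4 — Series with R1: Z_total = R1 + (L || C) = 3710 + j466.7 Ω = 3739∠7.2° Ω.

Z = 3710 + j466.7 Ω = 3739∠7.2° Ω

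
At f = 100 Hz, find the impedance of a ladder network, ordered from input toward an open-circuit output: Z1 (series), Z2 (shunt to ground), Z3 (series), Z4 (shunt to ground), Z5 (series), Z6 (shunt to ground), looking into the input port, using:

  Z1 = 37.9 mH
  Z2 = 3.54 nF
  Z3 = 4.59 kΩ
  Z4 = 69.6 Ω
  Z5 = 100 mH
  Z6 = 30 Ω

Step 1 — Angular frequency: ω = 2π·f = 2π·100 = 628.3 rad/s.
Step 2 — Component impedances:
  Z1: Z = jωL = j·628.3·0.0379 = 0 + j23.81 Ω
  Z2: Z = 1/(jωC) = -j/(ω·C) = 0 - j4.496e+05 Ω
  Z3: Z = R = 4590 Ω
  Z4: Z = R = 69.6 Ω
  Z5: Z = jωL = j·628.3·0.1 = 0 + j62.83 Ω
  Z6: Z = R = 30 Ω
Step 3 — Ladder network (open output): work backward from the far end, alternating series and parallel combinations. Z_in = 4625 - j1.814 Ω = 4625∠-0.0° Ω.

Z = 4625 - j1.814 Ω = 4625∠-0.0° Ω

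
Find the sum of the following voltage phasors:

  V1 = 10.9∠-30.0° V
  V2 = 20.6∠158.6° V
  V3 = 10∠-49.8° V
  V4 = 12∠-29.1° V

Step 1 — Convert each phasor to rectangular form:
  V1 = 10.9·(cos(-30.0°) + j·sin(-30.0°)) = 9.44 - j5.45 V
  V2 = 20.6·(cos(158.6°) + j·sin(158.6°)) = -19.18 + j7.516 V
  V3 = 10·(cos(-49.8°) + j·sin(-49.8°)) = 6.455 - j7.638 V
  V4 = 12·(cos(-29.1°) + j·sin(-29.1°)) = 10.49 - j5.836 V
Step 2 — Sum components: V_total = 7.2 - j11.41 V.
Step 3 — Convert to polar: |V_total| = 13.49 V, ∠V_total = -57.7°.

V_total = 13.49∠-57.7° V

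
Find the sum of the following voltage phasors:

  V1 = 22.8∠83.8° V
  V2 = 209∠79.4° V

Step 1 — Convert each phasor to rectangular form:
  V1 = 22.8·(cos(83.8°) + j·sin(83.8°)) = 2.462 + j22.67 V
  V2 = 209·(cos(79.4°) + j·sin(79.4°)) = 38.45 + j205.4 V
Step 2 — Sum components: V_total = 40.91 + j228.1 V.
Step 3 — Convert to polar: |V_total| = 231.7 V, ∠V_total = 79.8°.

V_total = 231.7∠79.8° V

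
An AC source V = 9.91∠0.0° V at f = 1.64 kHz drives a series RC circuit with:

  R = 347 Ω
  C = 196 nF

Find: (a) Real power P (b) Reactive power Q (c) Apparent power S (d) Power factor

Step 1 — Angular frequency: ω = 2π·f = 2π·1640 = 1.03e+04 rad/s.
Step 2 — Component impedances:
  R: Z = R = 347 Ω
  C: Z = 1/(jωC) = -j/(ω·C) = 0 - j495.1 Ω
Step 3 — Series combination: Z_total = R + C = 347 - j495.1 Ω = 604.6∠-55.0° Ω.
Step 4 — Source phasor: V = 9.91∠0.0° V = 9.91 V.
Step 5 — Current: I = V / Z = 0.009407 + j0.01342 A = 0.01639∠55.0° A.
Step 6 — Complex power: S = V·I* = 0.09322 - j0.133 VA.
Step 7 — Real power: P = Re(S) = 0.09322 W.
Step 8 — Reactive power: Q = Im(S) = -0.133 VAR.
Step 9 — Apparent power: |S| = 0.1624 VA.
Step 10 — Power factor: PF = P/|S| = 0.5739 (leading).

(a) P = 0.09322 W  (b) Q = -0.133 VAR  (c) S = 0.1624 VA  (d) PF = 0.5739 (leading)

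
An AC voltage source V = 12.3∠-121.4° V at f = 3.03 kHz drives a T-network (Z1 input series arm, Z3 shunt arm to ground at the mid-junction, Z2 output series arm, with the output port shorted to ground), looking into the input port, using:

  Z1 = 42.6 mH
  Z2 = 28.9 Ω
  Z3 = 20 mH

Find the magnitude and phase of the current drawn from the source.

Step 1 — Angular frequency: ω = 2π·f = 2π·3030 = 1.904e+04 rad/s.
Step 2 — Component impedances:
  Z1: Z = jωL = j·1.904e+04·0.0426 = 0 + j811 Ω
  Z2: Z = R = 28.9 Ω
  Z3: Z = jωL = j·1.904e+04·0.02 = 0 + j380.8 Ω
Step 3 — With the output port shorted to ground, the output series arm Z2 runs from the junction to ground; the shunt arm Z3 also runs from the junction to ground. They appear in parallel: Z3 || Z2 = 28.73 + j2.181 Ω.
Step 4 — Series with input arm Z1: Z_in = Z1 + (Z3 || Z2) = 28.73 + j813.2 Ω = 813.7∠88.0° Ω.
Step 5 — Source phasor: V = 12.3∠-121.4° V = -6.408 - j10.5 V.
Step 6 — Ohm's law: I = V / Z_total = (-6.408 - j10.5) / (28.73 + j813.2) = -0.01317 + j0.007415 A.
Step 7 — Convert to polar: |I| = 0.01512 A, ∠I = 150.6°.

I = 0.01512∠150.6° A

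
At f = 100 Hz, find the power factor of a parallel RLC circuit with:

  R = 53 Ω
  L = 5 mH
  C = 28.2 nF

Step 1 — Angular frequency: ω = 2π·f = 2π·100 = 628.3 rad/s.
Step 2 — Component impedances:
  R: Z = R = 53 Ω
  L: Z = jωL = j·628.3·0.005 = 0 + j3.142 Ω
  C: Z = 1/(jωC) = -j/(ω·C) = 0 - j5.644e+04 Ω
Step 3 — Parallel combination: 1/Z_total = 1/R + 1/L + 1/C; Z_total = 0.1856 + j3.131 Ω = 3.136∠86.6° Ω.
Step 4 — Power factor: PF = cos(φ) = Re(Z)/|Z| = 0.18559/3.1363 = 0.05917.
Step 5 — Type: Im(Z) = 3.131 ⇒ lagging (phase φ = 86.6°).

PF = 0.05917 (lagging, φ = 86.6°)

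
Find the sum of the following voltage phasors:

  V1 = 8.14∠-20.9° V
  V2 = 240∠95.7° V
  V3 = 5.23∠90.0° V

Step 1 — Convert each phasor to rectangular form:
  V1 = 8.14·(cos(-20.9°) + j·sin(-20.9°)) = 7.604 - j2.904 V
  V2 = 240·(cos(95.7°) + j·sin(95.7°)) = -23.84 + j238.8 V
  V3 = 5.23·(cos(90.0°) + j·sin(90.0°)) = 0 + j5.23 V
Step 2 — Sum components: V_total = -16.23 + j241.1 V.
Step 3 — Convert to polar: |V_total| = 241.7 V, ∠V_total = 93.9°.

V_total = 241.7∠93.9° V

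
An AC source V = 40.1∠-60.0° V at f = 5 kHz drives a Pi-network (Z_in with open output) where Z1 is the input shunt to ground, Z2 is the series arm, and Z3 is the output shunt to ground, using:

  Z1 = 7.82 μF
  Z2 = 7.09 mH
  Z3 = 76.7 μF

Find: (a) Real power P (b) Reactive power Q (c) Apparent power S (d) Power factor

Step 1 — Angular frequency: ω = 2π·f = 2π·5000 = 3.142e+04 rad/s.
Step 2 — Component impedances:
  Z1: Z = 1/(jωC) = -j/(ω·C) = 0 - j4.07 Ω
  Z2: Z = jωL = j·3.142e+04·0.00709 = 0 + j222.7 Ω
  Z3: Z = 1/(jωC) = -j/(ω·C) = 0 - j0.415 Ω
Step 3 — With open output, the series arm Z2 and the output shunt Z3 appear in series to ground: Z2 + Z3 = 0 + j222.3 Ω.
Step 4 — Parallel with input shunt Z1: Z_in = Z1 || (Z2 + Z3) = 0 - j4.146 Ω = 4.146∠-90.0° Ω.
Step 5 — Source phasor: V = 40.1∠-60.0° V = 20.05 - j34.73 V.
Step 6 — Current: I = V / Z = 8.375 + j4.836 A = 9.671∠30.0° A.
Step 7 — Complex power: S = V·I* = 0 - j387.8 VA.
Step 8 — Real power: P = Re(S) = 0 W.
Step 9 — Reactive power: Q = Im(S) = -387.8 VAR.
Step 10 — Apparent power: |S| = 387.8 VA.
Step 11 — Power factor: PF = P/|S| = 0 (leading).

(a) P = 0 W  (b) Q = -387.8 VAR  (c) S = 387.8 VA  (d) PF = 0 (leading)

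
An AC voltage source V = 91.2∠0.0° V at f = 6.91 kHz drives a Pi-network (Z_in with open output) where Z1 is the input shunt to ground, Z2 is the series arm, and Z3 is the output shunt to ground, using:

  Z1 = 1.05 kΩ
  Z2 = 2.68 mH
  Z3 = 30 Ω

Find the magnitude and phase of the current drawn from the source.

Step 1 — Angular frequency: ω = 2π·f = 2π·6910 = 4.342e+04 rad/s.
Step 2 — Component impedances:
  Z1: Z = R = 1050 Ω
  Z2: Z = jωL = j·4.342e+04·0.00268 = 0 + j116.4 Ω
  Z3: Z = R = 30 Ω
Step 3 — With open output, the series arm Z2 and the output shunt Z3 appear in series to ground: Z2 + Z3 = 30 + j116.4 Ω.
Step 4 — Parallel with input shunt Z1: Z_in = Z1 || (Z2 + Z3) = 40.88 + j108.7 Ω = 116.2∠69.4° Ω.
Step 5 — Source phasor: V = 91.2∠0.0° V = 91.2 V.
Step 6 — Ohm's law: I = V / Z_total = (91.2) / (40.88 + j108.7) = 0.2763 - j0.7349 A.
Step 7 — Convert to polar: |I| = 0.7852 A, ∠I = -69.4°.

I = 0.7852∠-69.4° A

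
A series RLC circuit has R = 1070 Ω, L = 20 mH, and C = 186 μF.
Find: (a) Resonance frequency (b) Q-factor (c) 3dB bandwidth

Step 1 — Resonance: ω₀ = 1/√(LC) = 1/√(0.02·0.000186) = 518.5 rad/s.
Step 2 — f₀ = ω₀/(2π) = 82.52 Hz.
Step 3 — Series Q: Q = ω₀L/R = 518.5·0.02/1070 = 0.009691.
Step 4 — Bandwidth: Δω = ω₀/Q = 5.35e+04 rad/s; BW = Δω/(2π) = 8515 Hz.

(a) f₀ = 82.52 Hz  (b) Q = 0.009691  (c) BW = 8515 Hz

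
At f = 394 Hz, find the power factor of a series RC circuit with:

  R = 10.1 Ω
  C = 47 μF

Step 1 — Angular frequency: ω = 2π·f = 2π·394 = 2476 rad/s.
Step 2 — Component impedances:
  R: Z = R = 10.1 Ω
  C: Z = 1/(jωC) = -j/(ω·C) = 0 - j8.595 Ω
Step 3 — Series combination: Z_total = R + C = 10.1 - j8.595 Ω = 13.26∠-40.4° Ω.
Step 4 — Power factor: PF = cos(φ) = Re(Z)/|Z| = 10.1/13.262 = 0.7616.
Step 5 — Type: Im(Z) = -8.595 ⇒ leading (phase φ = -40.4°).

PF = 0.7616 (leading, φ = -40.4°)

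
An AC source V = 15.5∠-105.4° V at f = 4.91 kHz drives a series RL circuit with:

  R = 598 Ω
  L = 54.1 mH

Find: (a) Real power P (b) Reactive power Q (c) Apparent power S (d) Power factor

Step 1 — Angular frequency: ω = 2π·f = 2π·4910 = 3.085e+04 rad/s.
Step 2 — Component impedances:
  R: Z = R = 598 Ω
  L: Z = jωL = j·3.085e+04·0.0541 = 0 + j1669 Ω
Step 3 — Series combination: Z_total = R + L = 598 + j1669 Ω = 1773∠70.3° Ω.
Step 4 — Source phasor: V = 15.5∠-105.4° V = -4.116 - j14.94 V.
Step 5 — Current: I = V / Z = -0.008718 - j0.0006574 A = 0.008743∠-175.7° A.
Step 6 — Complex power: S = V·I* = 0.04571 + j0.1276 VA.
Step 7 — Real power: P = Re(S) = 0.04571 W.
Step 8 — Reactive power: Q = Im(S) = 0.1276 VAR.
Step 9 — Apparent power: |S| = 0.1355 VA.
Step 10 — Power factor: PF = P/|S| = 0.3373 (lagging).

(a) P = 0.04571 W  (b) Q = 0.1276 VAR  (c) S = 0.1355 VA  (d) PF = 0.3373 (lagging)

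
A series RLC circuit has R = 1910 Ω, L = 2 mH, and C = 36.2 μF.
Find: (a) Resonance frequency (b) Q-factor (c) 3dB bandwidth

Step 1 — Resonance: ω₀ = 1/√(LC) = 1/√(0.002·3.62e-05) = 3716 rad/s.
Step 2 — f₀ = ω₀/(2π) = 591.5 Hz.
Step 3 — Series Q: Q = ω₀L/R = 3716·0.002/1910 = 0.003892.
Step 4 — Bandwidth: Δω = ω₀/Q = 9.55e+05 rad/s; BW = Δω/(2π) = 1.52e+05 Hz.

(a) f₀ = 591.5 Hz  (b) Q = 0.003892  (c) BW = 1.52e+05 Hz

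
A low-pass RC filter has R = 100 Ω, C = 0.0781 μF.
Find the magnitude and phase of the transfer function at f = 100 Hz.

Step 1 — Angular frequency: ω = 2π·100 = 628.3 rad/s.
Step 2 — Transfer function: H(jω) = 1/(1 + jωRC).
Step 3 — Denominator: 1 + jωRC = 1 + j·628.3·100·7.81e-08 = 1 + j0.004907.
Step 4 — H = 1 - j0.004907.
Step 5 — Magnitude: |H| = 1 (-0.0 dB); phase: φ = -0.3°.

|H| = 1 (-0.0 dB), φ = -0.3°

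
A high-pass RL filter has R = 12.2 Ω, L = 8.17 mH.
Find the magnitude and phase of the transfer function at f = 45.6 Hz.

Step 1 — Angular frequency: ω = 2π·45.6 = 286.5 rad/s.
Step 2 — Transfer function: H(jω) = jωL/(R + jωL).
Step 3 — Numerator jωL = j·2.341; denominator R + jωL = 12.2 + j2.341.
Step 4 — H = 0.03551 + j0.1851.
Step 5 — Magnitude: |H| = 0.1884 (-14.5 dB); phase: φ = 79.1°.

|H| = 0.1884 (-14.5 dB), φ = 79.1°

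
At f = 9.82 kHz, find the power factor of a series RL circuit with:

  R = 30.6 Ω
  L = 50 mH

Step 1 — Angular frequency: ω = 2π·f = 2π·9820 = 6.17e+04 rad/s.
Step 2 — Component impedances:
  R: Z = R = 30.6 Ω
  L: Z = jωL = j·6.17e+04·0.05 = 0 + j3085 Ω
Step 3 — Series combination: Z_total = R + L = 30.6 + j3085 Ω = 3085∠89.4° Ω.
Step 4 — Power factor: PF = cos(φ) = Re(Z)/|Z| = 30.6/3085.2 = 0.009918.
Step 5 — Type: Im(Z) = 3085 ⇒ lagging (phase φ = 89.4°).

PF = 0.009918 (lagging, φ = 89.4°)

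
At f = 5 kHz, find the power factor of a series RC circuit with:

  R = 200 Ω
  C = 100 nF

Step 1 — Angular frequency: ω = 2π·f = 2π·5000 = 3.142e+04 rad/s.
Step 2 — Component impedances:
  R: Z = R = 200 Ω
  C: Z = 1/(jωC) = -j/(ω·C) = 0 - j318.3 Ω
Step 3 — Series combination: Z_total = R + C = 200 - j318.3 Ω = 375.9∠-57.9° Ω.
Step 4 — Power factor: PF = cos(φ) = Re(Z)/|Z| = 200/375.93 = 0.532.
Step 5 — Type: Im(Z) = -318.3 ⇒ leading (phase φ = -57.9°).

PF = 0.532 (leading, φ = -57.9°)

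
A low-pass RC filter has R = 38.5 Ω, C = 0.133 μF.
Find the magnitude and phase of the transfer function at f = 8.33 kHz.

Step 1 — Angular frequency: ω = 2π·8330 = 5.234e+04 rad/s.
Step 2 — Transfer function: H(jω) = 1/(1 + jωRC).
Step 3 — Denominator: 1 + jωRC = 1 + j·5.234e+04·38.5·1.33e-07 = 1 + j0.268.
Step 4 — H = 0.933 - j0.25.
Step 5 — Magnitude: |H| = 0.9659 (-0.3 dB); phase: φ = -15.0°.

|H| = 0.9659 (-0.3 dB), φ = -15.0°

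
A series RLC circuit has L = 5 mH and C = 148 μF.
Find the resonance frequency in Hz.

Step 1 — Resonance condition Im(Z)=0 gives ω₀ = 1/√(LC).
Step 2 — ω₀ = 1/√(0.005·0.000148) = 1162 rad/s.
Step 3 — f₀ = ω₀/(2π) = 185 Hz.

f₀ = 185 Hz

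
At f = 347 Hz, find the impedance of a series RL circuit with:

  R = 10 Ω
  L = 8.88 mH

Step 1 — Angular frequency: ω = 2π·f = 2π·347 = 2180 rad/s.
Step 2 — Component impedances:
  R: Z = R = 10 Ω
  L: Z = jωL = j·2180·0.00888 = 0 + j19.36 Ω
Step 3 — Series combination: Z_total = R + L = 10 + j19.36 Ω = 21.79∠62.7° Ω.

Z = 10 + j19.36 Ω = 21.79∠62.7° Ω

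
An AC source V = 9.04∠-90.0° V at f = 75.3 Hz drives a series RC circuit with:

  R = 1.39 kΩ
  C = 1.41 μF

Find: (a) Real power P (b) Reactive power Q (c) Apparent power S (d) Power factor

Step 1 — Angular frequency: ω = 2π·f = 2π·75.3 = 473.1 rad/s.
Step 2 — Component impedances:
  R: Z = R = 1390 Ω
  C: Z = 1/(jωC) = -j/(ω·C) = 0 - j1499 Ω
Step 3 — Series combination: Z_total = R + C = 1390 - j1499 Ω = 2044∠-47.2° Ω.
Step 4 — Source phasor: V = 9.04∠-90.0° V = 0 - j9.04 V.
Step 5 — Current: I = V / Z = 0.003243 - j0.003007 A = 0.004422∠-42.8° A.
Step 6 — Complex power: S = V·I* = 0.02718 - j0.02931 VA.
Step 7 — Real power: P = Re(S) = 0.02718 W.
Step 8 — Reactive power: Q = Im(S) = -0.02931 VAR.
Step 9 — Apparent power: |S| = 0.03998 VA.
Step 10 — Power factor: PF = P/|S| = 0.6799 (leading).

(a) P = 0.02718 W  (b) Q = -0.02931 VAR  (c) S = 0.03998 VA  (d) PF = 0.6799 (leading)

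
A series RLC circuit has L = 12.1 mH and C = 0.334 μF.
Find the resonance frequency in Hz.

Step 1 — Resonance condition Im(Z)=0 gives ω₀ = 1/√(LC).
Step 2 — ω₀ = 1/√(0.0121·3.34e-07) = 1.573e+04 rad/s.
Step 3 — f₀ = ω₀/(2π) = 2504 Hz.

f₀ = 2504 Hz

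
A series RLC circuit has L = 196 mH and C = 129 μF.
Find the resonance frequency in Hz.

Step 1 — Resonance condition Im(Z)=0 gives ω₀ = 1/√(LC).
Step 2 — ω₀ = 1/√(0.196·0.000129) = 198.9 rad/s.
Step 3 — f₀ = ω₀/(2π) = 31.65 Hz.

f₀ = 31.65 Hz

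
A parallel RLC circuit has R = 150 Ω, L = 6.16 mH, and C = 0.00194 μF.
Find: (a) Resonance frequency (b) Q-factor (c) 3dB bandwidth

Step 1 — Resonance: ω₀ = 1/√(LC) = 1/√(0.00616·1.94e-09) = 2.893e+05 rad/s.
Step 2 — f₀ = ω₀/(2π) = 4.604e+04 Hz.
Step 3 — Parallel Q: Q = R/(ω₀L) = 150/(2.893e+05·0.00616) = 0.08418.
Step 4 — Bandwidth: Δω = ω₀/Q = 3.436e+06 rad/s; BW = Δω/(2π) = 5.469e+05 Hz.

(a) f₀ = 4.604e+04 Hz  (b) Q = 0.08418  (c) BW = 5.469e+05 Hz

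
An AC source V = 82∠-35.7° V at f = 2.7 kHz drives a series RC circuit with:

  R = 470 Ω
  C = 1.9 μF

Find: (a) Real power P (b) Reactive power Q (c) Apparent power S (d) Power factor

Step 1 — Angular frequency: ω = 2π·f = 2π·2700 = 1.696e+04 rad/s.
Step 2 — Component impedances:
  R: Z = R = 470 Ω
  C: Z = 1/(jωC) = -j/(ω·C) = 0 - j31.02 Ω
Step 3 — Series combination: Z_total = R + C = 470 - j31.02 Ω = 471∠-3.8° Ω.
Step 4 — Source phasor: V = 82∠-35.7° V = 66.59 - j47.85 V.
Step 5 — Current: I = V / Z = 0.1478 - j0.09206 A = 0.1741∠-31.9° A.
Step 6 — Complex power: S = V·I* = 14.24 - j0.9403 VA.
Step 7 — Real power: P = Re(S) = 14.24 W.
Step 8 — Reactive power: Q = Im(S) = -0.9403 VAR.
Step 9 — Apparent power: |S| = 14.28 VA.
Step 10 — Power factor: PF = P/|S| = 0.9978 (leading).

(a) P = 14.24 W  (b) Q = -0.9403 VAR  (c) S = 14.28 VA  (d) PF = 0.9978 (leading)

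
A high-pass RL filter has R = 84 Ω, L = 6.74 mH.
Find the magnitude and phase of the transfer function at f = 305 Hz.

Step 1 — Angular frequency: ω = 2π·305 = 1916 rad/s.
Step 2 — Transfer function: H(jω) = jωL/(R + jωL).
Step 3 — Numerator jωL = j·12.92; denominator R + jωL = 84 + j12.92.
Step 4 — H = 0.0231 + j0.1502.
Step 5 — Magnitude: |H| = 0.152 (-16.4 dB); phase: φ = 81.3°.

|H| = 0.152 (-16.4 dB), φ = 81.3°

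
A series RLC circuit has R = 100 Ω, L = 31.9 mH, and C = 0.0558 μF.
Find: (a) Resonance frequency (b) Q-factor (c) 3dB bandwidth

Step 1 — Resonance condition Im(Z)=0 gives ω₀ = 1/√(LC).
Step 2 — ω₀ = 1/√(0.0319·5.58e-08) = 2.37e+04 rad/s.
Step 3 — f₀ = ω₀/(2π) = 3772 Hz.
Step 4 — Series Q: Q = ω₀L/R = 2.37e+04·0.0319/100 = 7.561.
Step 5 — 3dB bandwidth: Δω = ω₀/Q = 3135 rad/s; BW = Δω/(2π) = 498.9 Hz.

(a) f₀ = 3772 Hz  (b) Q = 7.561  (c) BW = 498.9 Hz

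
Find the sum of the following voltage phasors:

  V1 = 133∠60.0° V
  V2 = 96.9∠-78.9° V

Step 1 — Convert each phasor to rectangular form:
  V1 = 133·(cos(60.0°) + j·sin(60.0°)) = 66.5 + j115.2 V
  V2 = 96.9·(cos(-78.9°) + j·sin(-78.9°)) = 18.66 - j95.09 V
Step 2 — Sum components: V_total = 85.16 + j20.09 V.
Step 3 — Convert to polar: |V_total| = 87.49 V, ∠V_total = 13.3°.

V_total = 87.49∠13.3° V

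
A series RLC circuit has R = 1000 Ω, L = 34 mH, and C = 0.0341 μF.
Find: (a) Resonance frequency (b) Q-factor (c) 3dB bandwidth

Step 1 — Resonance condition Im(Z)=0 gives ω₀ = 1/√(LC).
Step 2 — ω₀ = 1/√(0.034·3.41e-08) = 2.937e+04 rad/s.
Step 3 — f₀ = ω₀/(2π) = 4674 Hz.
Step 4 — Series Q: Q = ω₀L/R = 2.937e+04·0.034/1000 = 0.9985.
Step 5 — 3dB bandwidth: Δω = ω₀/Q = 2.941e+04 rad/s; BW = Δω/(2π) = 4681 Hz.

(a) f₀ = 4674 Hz  (b) Q = 0.9985  (c) BW = 4681 Hz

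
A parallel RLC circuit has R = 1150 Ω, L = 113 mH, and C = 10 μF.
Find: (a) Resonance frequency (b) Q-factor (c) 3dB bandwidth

Step 1 — Resonance: ω₀ = 1/√(LC) = 1/√(0.113·1e-05) = 940.7 rad/s.
Step 2 — f₀ = ω₀/(2π) = 149.7 Hz.
Step 3 — Parallel Q: Q = R/(ω₀L) = 1150/(940.7·0.113) = 10.82.
Step 4 — Bandwidth: Δω = ω₀/Q = 86.96 rad/s; BW = Δω/(2π) = 13.84 Hz.

(a) f₀ = 149.7 Hz  (b) Q = 10.82  (c) BW = 13.84 Hz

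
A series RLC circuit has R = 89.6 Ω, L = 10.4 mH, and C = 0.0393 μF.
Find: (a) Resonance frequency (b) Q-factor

Step 1 — Resonance condition Im(Z)=0 gives ω₀ = 1/√(LC).
Step 2 — ω₀ = 1/√(0.0104·3.93e-08) = 4.946e+04 rad/s.
Step 3 — f₀ = ω₀/(2π) = 7872 Hz.
Step 4 — Series Q: Q = ω₀L/R = 4.946e+04·0.0104/89.6 = 5.741.

(a) f₀ = 7872 Hz  (b) Q = 5.741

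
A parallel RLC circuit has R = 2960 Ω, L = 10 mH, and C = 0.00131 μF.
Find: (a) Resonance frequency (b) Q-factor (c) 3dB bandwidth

Step 1 — Resonance: ω₀ = 1/√(LC) = 1/√(0.01·1.31e-09) = 2.763e+05 rad/s.
Step 2 — f₀ = ω₀/(2π) = 4.397e+04 Hz.
Step 3 — Parallel Q: Q = R/(ω₀L) = 2960/(2.763e+05·0.01) = 1.071.
Step 4 — Bandwidth: Δω = ω₀/Q = 2.579e+05 rad/s; BW = Δω/(2π) = 4.104e+04 Hz.

(a) f₀ = 4.397e+04 Hz  (b) Q = 1.071  (c) BW = 4.104e+04 Hz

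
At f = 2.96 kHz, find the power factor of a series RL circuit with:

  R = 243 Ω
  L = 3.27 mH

Step 1 — Angular frequency: ω = 2π·f = 2π·2960 = 1.86e+04 rad/s.
Step 2 — Component impedances:
  R: Z = R = 243 Ω
  L: Z = jωL = j·1.86e+04·0.00327 = 0 + j60.82 Ω
Step 3 — Series combination: Z_total = R + L = 243 + j60.82 Ω = 250.5∠14.1° Ω.
Step 4 — Power factor: PF = cos(φ) = Re(Z)/|Z| = 243/250.5 = 0.9701.
Step 5 — Type: Im(Z) = 60.82 ⇒ lagging (phase φ = 14.1°).

PF = 0.9701 (lagging, φ = 14.1°)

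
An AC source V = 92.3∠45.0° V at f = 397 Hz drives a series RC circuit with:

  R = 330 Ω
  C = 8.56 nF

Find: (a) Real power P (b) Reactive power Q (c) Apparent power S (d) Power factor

Step 1 — Angular frequency: ω = 2π·f = 2π·397 = 2494 rad/s.
Step 2 — Component impedances:
  R: Z = R = 330 Ω
  C: Z = 1/(jωC) = -j/(ω·C) = 0 - j4.683e+04 Ω
Step 3 — Series combination: Z_total = R + C = 330 - j4.683e+04 Ω = 4.683e+04∠-89.6° Ω.
Step 4 — Source phasor: V = 92.3∠45.0° V = 65.27 + j65.27 V.
Step 5 — Current: I = V / Z = -0.001384 + j0.001403 A = 0.001971∠134.6° A.
Step 6 — Complex power: S = V·I* = 0.001282 - j0.1819 VA.
Step 7 — Real power: P = Re(S) = 0.001282 W.
Step 8 — Reactive power: Q = Im(S) = -0.1819 VAR.
Step 9 — Apparent power: |S| = 0.1819 VA.
Step 10 — Power factor: PF = P/|S| = 0.007046 (leading).

(a) P = 0.001282 W  (b) Q = -0.1819 VAR  (c) S = 0.1819 VA  (d) PF = 0.007046 (leading)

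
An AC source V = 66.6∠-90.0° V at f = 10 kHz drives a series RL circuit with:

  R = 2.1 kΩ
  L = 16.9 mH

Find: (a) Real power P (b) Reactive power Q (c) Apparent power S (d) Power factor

Step 1 — Angular frequency: ω = 2π·f = 2π·1e+04 = 6.283e+04 rad/s.
Step 2 — Component impedances:
  R: Z = R = 2100 Ω
  L: Z = jωL = j·6.283e+04·0.0169 = 0 + j1062 Ω
Step 3 — Series combination: Z_total = R + L = 2100 + j1062 Ω = 2353∠26.8° Ω.
Step 4 — Source phasor: V = 66.6∠-90.0° V = 0 - j66.6 V.
Step 5 — Current: I = V / Z = -0.01277 - j0.02526 A = 0.0283∠-116.8° A.
Step 6 — Complex power: S = V·I* = 1.682 + j0.8505 VA.
Step 7 — Real power: P = Re(S) = 1.682 W.
Step 8 — Reactive power: Q = Im(S) = 0.8505 VAR.
Step 9 — Apparent power: |S| = 1.885 VA.
Step 10 — Power factor: PF = P/|S| = 0.8924 (lagging).

(a) P = 1.682 W  (b) Q = 0.8505 VAR  (c) S = 1.885 VA  (d) PF = 0.8924 (lagging)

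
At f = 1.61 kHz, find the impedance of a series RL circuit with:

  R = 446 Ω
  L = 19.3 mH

Step 1 — Angular frequency: ω = 2π·f = 2π·1610 = 1.012e+04 rad/s.
Step 2 — Component impedances:
  R: Z = R = 446 Ω
  L: Z = jωL = j·1.012e+04·0.0193 = 0 + j195.2 Ω
Step 3 — Series combination: Z_total = R + L = 446 + j195.2 Ω = 486.9∠23.6° Ω.

Z = 446 + j195.2 Ω = 486.9∠23.6° Ω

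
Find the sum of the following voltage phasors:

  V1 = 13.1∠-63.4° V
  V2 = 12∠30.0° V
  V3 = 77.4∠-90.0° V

Step 1 — Convert each phasor to rectangular form:
  V1 = 13.1·(cos(-63.4°) + j·sin(-63.4°)) = 5.866 - j11.71 V
  V2 = 12·(cos(30.0°) + j·sin(30.0°)) = 10.39 + j6 V
  V3 = 77.4·(cos(-90.0°) + j·sin(-90.0°)) = 0 - j77.4 V
Step 2 — Sum components: V_total = 16.26 - j83.11 V.
Step 3 — Convert to polar: |V_total| = 84.69 V, ∠V_total = -78.9°.

V_total = 84.69∠-78.9° V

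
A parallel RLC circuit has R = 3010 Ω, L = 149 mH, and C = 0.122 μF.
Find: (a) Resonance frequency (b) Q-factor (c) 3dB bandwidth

Step 1 — Resonance: ω₀ = 1/√(LC) = 1/√(0.149·1.22e-07) = 7417 rad/s.
Step 2 — f₀ = ω₀/(2π) = 1180 Hz.
Step 3 — Parallel Q: Q = R/(ω₀L) = 3010/(7417·0.149) = 2.724.
Step 4 — Bandwidth: Δω = ω₀/Q = 2723 rad/s; BW = Δω/(2π) = 433.4 Hz.

(a) f₀ = 1180 Hz  (b) Q = 2.724  (c) BW = 433.4 Hz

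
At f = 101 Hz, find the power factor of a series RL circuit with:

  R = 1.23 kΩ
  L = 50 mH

Step 1 — Angular frequency: ω = 2π·f = 2π·101 = 634.6 rad/s.
Step 2 — Component impedances:
  R: Z = R = 1230 Ω
  L: Z = jωL = j·634.6·0.05 = 0 + j31.73 Ω
Step 3 — Series combination: Z_total = R + L = 1230 + j31.73 Ω = 1230∠1.5° Ω.
Step 4 — Power factor: PF = cos(φ) = Re(Z)/|Z| = 1230/1230.4 = 0.9997.
Step 5 — Type: Im(Z) = 31.73 ⇒ lagging (phase φ = 1.5°).

PF = 0.9997 (lagging, φ = 1.5°)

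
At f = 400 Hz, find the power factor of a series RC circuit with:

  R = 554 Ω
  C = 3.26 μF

Step 1 — Angular frequency: ω = 2π·f = 2π·400 = 2513 rad/s.
Step 2 — Component impedances:
  R: Z = R = 554 Ω
  C: Z = 1/(jωC) = -j/(ω·C) = 0 - j122.1 Ω
Step 3 — Series combination: Z_total = R + C = 554 - j122.1 Ω = 567.3∠-12.4° Ω.
Step 4 — Power factor: PF = cos(φ) = Re(Z)/|Z| = 554/567.3 = 0.9766.
Step 5 — Type: Im(Z) = -122.1 ⇒ leading (phase φ = -12.4°).

PF = 0.9766 (leading, φ = -12.4°)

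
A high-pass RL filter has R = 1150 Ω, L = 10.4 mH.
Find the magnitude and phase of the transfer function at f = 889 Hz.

Step 1 — Angular frequency: ω = 2π·889 = 5586 rad/s.
Step 2 — Transfer function: H(jω) = jωL/(R + jωL).
Step 3 — Numerator jωL = j·58.09; denominator R + jωL = 1150 + j58.09.
Step 4 — H = 0.002545 + j0.05039.
Step 5 — Magnitude: |H| = 0.05045 (-25.9 dB); phase: φ = 87.1°.

|H| = 0.05045 (-25.9 dB), φ = 87.1°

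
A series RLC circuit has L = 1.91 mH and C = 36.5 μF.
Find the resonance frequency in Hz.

Step 1 — Resonance condition Im(Z)=0 gives ω₀ = 1/√(LC).
Step 2 — ω₀ = 1/√(0.00191·3.65e-05) = 3787 rad/s.
Step 3 — f₀ = ω₀/(2π) = 602.8 Hz.

f₀ = 602.8 Hz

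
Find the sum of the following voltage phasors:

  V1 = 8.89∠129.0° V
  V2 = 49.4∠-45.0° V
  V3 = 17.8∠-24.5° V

Step 1 — Convert each phasor to rectangular form:
  V1 = 8.89·(cos(129.0°) + j·sin(129.0°)) = -5.595 + j6.909 V
  V2 = 49.4·(cos(-45.0°) + j·sin(-45.0°)) = 34.93 - j34.93 V
  V3 = 17.8·(cos(-24.5°) + j·sin(-24.5°)) = 16.2 - j7.382 V
Step 2 — Sum components: V_total = 45.53 - j35.4 V.
Step 3 — Convert to polar: |V_total| = 57.68 V, ∠V_total = -37.9°.

V_total = 57.68∠-37.9° V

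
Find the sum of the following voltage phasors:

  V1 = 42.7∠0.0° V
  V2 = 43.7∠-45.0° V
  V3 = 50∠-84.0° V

Step 1 — Convert each phasor to rectangular form:
  V1 = 42.7·(cos(0.0°) + j·sin(0.0°)) = 42.7 V
  V2 = 43.7·(cos(-45.0°) + j·sin(-45.0°)) = 30.9 - j30.9 V
  V3 = 50·(cos(-84.0°) + j·sin(-84.0°)) = 5.226 - j49.73 V
Step 2 — Sum components: V_total = 78.83 - j80.63 V.
Step 3 — Convert to polar: |V_total| = 112.8 V, ∠V_total = -45.6°.

V_total = 112.8∠-45.6° V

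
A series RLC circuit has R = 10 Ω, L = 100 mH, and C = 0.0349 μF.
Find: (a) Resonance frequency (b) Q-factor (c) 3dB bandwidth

Step 1 — Resonance: ω₀ = 1/√(LC) = 1/√(0.1·3.49e-08) = 1.693e+04 rad/s.
Step 2 — f₀ = ω₀/(2π) = 2694 Hz.
Step 3 — Series Q: Q = ω₀L/R = 1.693e+04·0.1/10 = 169.3.
Step 4 — Bandwidth: Δω = ω₀/Q = 100 rad/s; BW = Δω/(2π) = 15.92 Hz.

(a) f₀ = 2694 Hz  (b) Q = 169.3  (c) BW = 15.92 Hz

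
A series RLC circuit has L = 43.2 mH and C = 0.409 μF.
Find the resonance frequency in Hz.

Step 1 — Resonance condition Im(Z)=0 gives ω₀ = 1/√(LC).
Step 2 — ω₀ = 1/√(0.0432·4.09e-07) = 7523 rad/s.
Step 3 — f₀ = ω₀/(2π) = 1197 Hz.

f₀ = 1197 Hz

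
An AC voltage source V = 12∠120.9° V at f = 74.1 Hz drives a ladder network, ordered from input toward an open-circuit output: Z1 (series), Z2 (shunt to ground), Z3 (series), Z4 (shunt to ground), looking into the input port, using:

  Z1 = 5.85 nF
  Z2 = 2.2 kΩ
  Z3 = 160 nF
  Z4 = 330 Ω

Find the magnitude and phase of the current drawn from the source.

Step 1 — Angular frequency: ω = 2π·f = 2π·74.1 = 465.6 rad/s.
Step 2 — Component impedances:
  Z1: Z = 1/(jωC) = -j/(ω·C) = 0 - j3.672e+05 Ω
  Z2: Z = R = 2200 Ω
  Z3: Z = 1/(jωC) = -j/(ω·C) = 0 - j1.342e+04 Ω
  Z4: Z = R = 330 Ω
Step 3 — Ladder network (open output): work backward from the far end, alternating series and parallel combinations. Z_in = 2134 - j3.675e+05 Ω = 3.675e+05∠-89.7° Ω.
Step 4 — Source phasor: V = 12∠120.9° V = -6.162 + j10.3 V.
Step 5 — Ohm's law: I = V / Z_total = (-6.162 + j10.3) / (2134 - j3.675e+05) = -2.811e-05 - j1.661e-05 A.
Step 6 — Convert to polar: |I| = 3.265e-05 A, ∠I = -149.4°.

I = 3.265e-05∠-149.4° A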